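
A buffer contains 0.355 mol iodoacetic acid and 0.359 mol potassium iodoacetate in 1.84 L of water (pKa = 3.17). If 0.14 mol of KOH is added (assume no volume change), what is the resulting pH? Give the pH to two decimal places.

pH = 3.54

After neutralization: n(ICH2COOH) = 0.215 mol, n(ICH2COO-) = 0.499 mol.
pH = pKa + log(n_ICH2COO-/n_ICH2COOH) = 3.17 + log(0.499/0.215) = 3.17 + (+0.366)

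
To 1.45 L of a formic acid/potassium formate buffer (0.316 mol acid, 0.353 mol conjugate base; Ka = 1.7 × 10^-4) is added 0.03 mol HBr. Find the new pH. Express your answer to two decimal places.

Added H+ converts HCOO- to HCOOH: HCOOH → 0.346 mol, HCOO- → 0.323 mol.
pKa = −log(1.7 × 10^-4) = 3.770
pH = pKa + log(n_HCOO-/n_HCOOH) = 3.770 + log(0.323/0.346) = 3.770 + (-0.030)

pH = 3.74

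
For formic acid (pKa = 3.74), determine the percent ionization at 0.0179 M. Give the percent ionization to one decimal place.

9.6%

HCOOH ⇌ HCOO- + H+; let x = [H+] at equilibrium.
Ka = 10^(−3.74) = 1.82 × 10^-4
Ka = x²/(C₀ − x); solving the quadratic gives x = 1.72 × 10^-3 M.
% ionization = x/C₀ × 100% = 1.72 × 10^-3/0.0179 × 100% = 9.6%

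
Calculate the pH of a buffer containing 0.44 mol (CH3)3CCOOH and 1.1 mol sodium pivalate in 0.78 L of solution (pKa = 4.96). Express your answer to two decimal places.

pH = 5.36

Using pH = pKa + log([base]/[acid]) with [base]/[acid] = 1.1/0.44:
pH = 4.96 + (+0.398) = 5.36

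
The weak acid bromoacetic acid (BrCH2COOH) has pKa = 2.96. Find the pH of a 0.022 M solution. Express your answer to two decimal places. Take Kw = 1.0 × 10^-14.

BrCH2COOH ⇌ BrCH2COO- + H+
Ka = 10^(−2.96) = 1.10 × 10^-3
From the ICE table, Ka = x²/(0.022 − x) = 1.10 × 10^-3.
x is not negligible relative to C₀; solve x² + 0.0011·x − 2.42e-05 = 0.
x = [−0.0011 + √(0.0011² + 9.68e-05)]/2 = 4.40 × 10^-3 M
pH = −log[H+] = −log(4.40 × 10^-3) = 2.36

pH = 2.36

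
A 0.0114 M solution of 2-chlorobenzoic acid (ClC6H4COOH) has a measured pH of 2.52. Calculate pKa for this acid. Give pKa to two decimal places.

[H+] = 10^(-2.52) = 3.02 × 10^-3 M
At equilibrium [HA] = 0.0114 − 3.02 × 10^-3 = 8.38 × 10^-3 M
Ka = [H+][A-]/[HA] = (3.02 × 10^-3)² / 8.38 × 10^-3 = 1.09 × 10^-3
pKa = -log(1.09 × 10^-3) = 2.96

pKa = 2.96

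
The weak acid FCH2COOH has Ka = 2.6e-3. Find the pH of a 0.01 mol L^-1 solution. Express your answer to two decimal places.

FCH2COOH ⇌ FCH2COO- + H+
Ka = x²/(0.01 − x) = 2.6 × 10^-3
Here C₀/Ka ≈ 3.85, so the small-x approximation fails. Use the quadratic:
x = [−0.0026 + √(0.0026² + 0.000104)]/2 = 3.96 × 10^-3 M
pH = −log[H+] = −log(3.96 × 10^-3) = 2.40

pH = 2.40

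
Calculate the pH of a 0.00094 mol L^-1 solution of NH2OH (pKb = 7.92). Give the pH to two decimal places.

pH = 8.53

NH2OH + H2O ⇌ NH3OH+ + OH-
Kb = 10^(−7.92) = 1.20 × 10^-8
Kb = [OH-]²/(0.00094 − [OH-]) = 1.20 × 10^-8
Since Kb ≪ C₀, [OH-] ≈ √(Kb·C₀) = 3.36 × 10^-6 M.
Check: 0.36% ionized — well under 5%, approximation valid.
pOH = −log(3.36 × 10^-6) = 5.47; pH = 14.00 − 5.47 = 8.53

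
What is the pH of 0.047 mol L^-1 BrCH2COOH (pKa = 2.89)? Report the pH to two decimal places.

BrCH2COOH ⇌ BrCH2COO- + H+
Ka = 10^(−2.89) = 1.29 × 10^-3
Ka = [H+]²/(0.047 − [H+]) = 1.29 × 10^-3
The 5% rule fails; solving [H+]² + Ka·[H+] − Ka·C₀ = 0 exactly:
[H+] = (−Ka + √(Ka² + 4·Ka·C₀))/2 = 7.17 × 10^-3 M
pH = −log(7.17 × 10^-3) = 2.14

pH = 2.14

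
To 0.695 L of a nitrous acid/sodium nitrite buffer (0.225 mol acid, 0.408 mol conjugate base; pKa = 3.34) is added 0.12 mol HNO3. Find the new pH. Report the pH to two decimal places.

Added H+ converts NO2- to HNO2: HNO2 → 0.345 mol, NO2- → 0.288 mol.
pH = pKa + log(n_NO2-/n_HNO2) = 3.34 + log(0.288/0.345) = 3.34 + (-0.078)

pH = 3.26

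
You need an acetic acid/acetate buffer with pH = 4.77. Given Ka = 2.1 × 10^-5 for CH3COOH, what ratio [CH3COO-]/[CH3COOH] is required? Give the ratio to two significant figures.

pKa = -log(2.1 × 10^-5) = 4.678
pH = pKa + log(r) ⇒ log(r) = 4.77 − 4.678 = +0.092
r = [CH3COO-]/[CH3COOH] = 10^(+0.092) = 1.24

ratio = 1.2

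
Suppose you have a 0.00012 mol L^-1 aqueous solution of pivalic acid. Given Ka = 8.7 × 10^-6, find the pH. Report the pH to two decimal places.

pH = 4.55

(CH3)3CCOOH ⇌ (CH3)3CCOO- + H+
From the ICE table, Ka = [H+]²/(0.00012 − [H+]) = 8.7 × 10^-6.
The 5% rule fails; solving [H+]² + Ka·[H+] − Ka·C₀ = 0 exactly:
[H+] = (−Ka + √(Ka² + 4·Ka·C₀))/2 = 2.83 × 10^-5 M
pH = −log[H+] = −log(2.83 × 10^-5) = 4.55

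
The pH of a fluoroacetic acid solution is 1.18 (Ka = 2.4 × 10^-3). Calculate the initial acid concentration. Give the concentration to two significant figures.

C₀ = 1.9 M

[H+] = 10^(-1.18) = 6.61 × 10^-2 M = x
Ka = x²/(C₀ − x) ⇒ C₀ = x + x²/Ka
C₀ = 6.61 × 10^-2 + (6.61 × 10^-2)²/(2.4 × 10^-3) = 1.89 M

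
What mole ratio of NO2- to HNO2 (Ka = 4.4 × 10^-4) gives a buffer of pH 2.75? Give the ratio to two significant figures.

pKa = -log(4.4 × 10^-4) = 3.357
pH = pKa + log(r) ⇒ log(r) = 2.75 − 3.357 = -0.607
r = [NO2-]/[HNO2] = 10^(-0.607) = 0.247

ratio = 0.25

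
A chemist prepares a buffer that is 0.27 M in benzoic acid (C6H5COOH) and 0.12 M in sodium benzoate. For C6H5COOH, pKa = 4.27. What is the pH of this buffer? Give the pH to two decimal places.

Using pH = pKa + log([base]/[acid]) with [base]/[acid] = 0.12/0.27:
pH = 4.27 + (-0.352) = 3.92

pH = 3.92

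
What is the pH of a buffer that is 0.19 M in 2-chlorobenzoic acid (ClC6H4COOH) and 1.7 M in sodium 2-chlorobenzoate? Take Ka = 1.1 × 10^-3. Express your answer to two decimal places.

pKa = −log(1.1 × 10^-3) = 2.959
Henderson–Hasselbalch: pH = pKa + log([ClC6H4COO-]/[ClC6H4COOH]) = 2.959 + log(1.7/0.19)
pH = 2.959 + (+0.952) = 3.91

pH = 3.91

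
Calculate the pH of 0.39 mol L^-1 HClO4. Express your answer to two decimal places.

HClO4 is a strong acid and dissociates completely, so [H+] = 0.39 M.
pH = -log(0.39) = 0.41

pH = 0.41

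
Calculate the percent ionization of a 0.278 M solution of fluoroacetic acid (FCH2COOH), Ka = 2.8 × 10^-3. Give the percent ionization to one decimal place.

9.5%

FCH2COOH ⇌ FCH2COO- + H+; let x = [H+] at equilibrium.
Solve x² + 0.0028x − 0.000778 = 0 → x = 2.65 × 10^-2 M
Fraction ionized = 2.65 × 10^-2 / 0.278 = 0.0953 → 9.5%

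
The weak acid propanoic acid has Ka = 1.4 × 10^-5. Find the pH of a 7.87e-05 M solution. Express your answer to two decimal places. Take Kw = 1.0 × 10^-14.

CH3CH2COOH ⇌ CH3CH2COO- + H+
From the ICE table, Ka = [H+]²/(7.87e-05 − [H+]) = 1.4 × 10^-5.
Here C₀/Ka ≈ 5.62, so the small-[H+] approximation fails. Use the quadratic:
[H+] = [−1.4e-05 + √(1.4e-05² + 4.41e-09)]/2 = 2.69 × 10^-5 M
pH = −log(2.69 × 10^-5) = 4.57

pH = 4.57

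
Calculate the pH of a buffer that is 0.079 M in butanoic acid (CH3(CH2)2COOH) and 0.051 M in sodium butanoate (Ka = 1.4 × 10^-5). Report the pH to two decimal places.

pKa = −log(1.4 × 10^-5) = 4.854
Henderson–Hasselbalch: pH = pKa + log([CH3(CH2)2COO-]/[CH3(CH2)2COOH]) = 4.854 + log(0.051/0.079)
pH = 4.854 + (-0.190) = 4.66

pH = 4.66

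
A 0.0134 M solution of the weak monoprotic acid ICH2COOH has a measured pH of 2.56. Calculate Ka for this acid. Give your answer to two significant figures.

[H+] = 10^(-2.56) = 2.75 × 10^-3 M
At equilibrium [HA] = 0.0134 − 2.75 × 10^-3 = 1.06 × 10^-2 M
Ka = [H+][A-]/[HA] = (2.75 × 10^-3)² / 1.06 × 10^-2 = 7.1 × 10^-4

Ka = 7.1 × 10^-4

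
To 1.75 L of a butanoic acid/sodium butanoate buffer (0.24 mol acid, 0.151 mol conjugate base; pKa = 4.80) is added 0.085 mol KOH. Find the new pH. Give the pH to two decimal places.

pH = 4.98

After neutralization: n(CH3(CH2)2COOH) = 0.155 mol, n(CH3(CH2)2COO-) = 0.236 mol.
Henderson–Hasselbalch with mole ratio 0.236/0.155: pH = 4.80 + (+0.183)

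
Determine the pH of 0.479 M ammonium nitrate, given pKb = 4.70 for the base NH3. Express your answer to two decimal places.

NH4+ is the conjugate acid of the weak base NH3.
Kb = 10^(−4.70) = 2.00 × 10^-5
Ka = Kw/Kb = 1.0×10^-14 / 2.00 × 10^-5 = 5.00 × 10^-10
From the ICE table, Ka = x²/(0.479 − x) = 5.00 × 10^-10.
Since Ka ≪ C₀, x ≈ √(Ka·C₀) = 1.55 × 10^-5 M.
Check: 0.0032% ionized — well under 5%, approximation valid.
pH = −log(1.55 × 10^-5) = 4.81

pH = 4.81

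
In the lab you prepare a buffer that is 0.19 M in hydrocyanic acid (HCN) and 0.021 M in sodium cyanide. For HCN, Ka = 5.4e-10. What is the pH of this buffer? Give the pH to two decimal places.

pH = 8.31

pKa = −log(5.4 × 10^-10) = 9.268
pH = pKa + log([A⁻]/[HA]) = 9.268 + log(0.021/0.19)
pH = 9.268 + (-0.957) = 8.31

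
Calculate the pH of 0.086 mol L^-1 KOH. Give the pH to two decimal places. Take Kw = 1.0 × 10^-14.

KOH is a strong base; [OH-] = 0.086 M.
pOH = -log(0.086) = 1.07
pH = 14.00 - 1.07 = 12.93

pH = 12.93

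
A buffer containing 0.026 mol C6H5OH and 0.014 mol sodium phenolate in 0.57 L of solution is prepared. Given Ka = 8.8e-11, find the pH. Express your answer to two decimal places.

pH = 9.79

pKa = −log(8.8 × 10^-11) = 10.056
Using pH = pKa + log([base]/[acid]) with [base]/[acid] = 0.014/0.026:
pH = 10.056 + (-0.269) = 9.79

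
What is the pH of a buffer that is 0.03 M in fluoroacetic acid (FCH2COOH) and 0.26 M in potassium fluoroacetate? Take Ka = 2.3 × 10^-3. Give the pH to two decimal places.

pH = 3.58

pKa = −log(2.3 × 10^-3) = 2.638
Using pH = pKa + log([base]/[acid]) with [base]/[acid] = 0.26/0.03:
pH = 2.638 + (+0.938) = 3.58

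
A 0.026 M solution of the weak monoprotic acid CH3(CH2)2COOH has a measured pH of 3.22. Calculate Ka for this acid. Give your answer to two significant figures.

Ka = 1.4 × 10^-5

[H+] = 10^(-3.22) = 6.03 × 10^-4 M
At equilibrium [HA] = 0.026 − 6.03 × 10^-4 = 2.54 × 10^-2 M
Ka = [H+][A-]/[HA] = (6.03 × 10^-4)² / 2.54 × 10^-2 = 1.4 × 10^-5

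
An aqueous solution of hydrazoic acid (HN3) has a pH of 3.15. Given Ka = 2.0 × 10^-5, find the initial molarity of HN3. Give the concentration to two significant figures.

[H+] = 10^(-3.15) = 7.08 × 10^-4 M = x
Ka = x²/(C₀ − x) ⇒ C₀ = x + x²/Ka
C₀ = 7.08 × 10^-4 + (7.08 × 10^-4)²/(2.0 × 10^-5) = 2.58 × 10^-2 M

C₀ = 2.6 × 10^-2 M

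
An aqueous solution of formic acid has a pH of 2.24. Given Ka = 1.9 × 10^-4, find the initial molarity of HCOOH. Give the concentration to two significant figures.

C₀ = 1.8 × 10^-1 M

[H+] = 10^(-2.24) = 5.75 × 10^-3 M = x
Ka = x²/(C₀ − x) ⇒ C₀ = x + x²/Ka
C₀ = 5.75 × 10^-3 + (5.75 × 10^-3)²/(1.9 × 10^-4) = 1.80 × 10^-1 M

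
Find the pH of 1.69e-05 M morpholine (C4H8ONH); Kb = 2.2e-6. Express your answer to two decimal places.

C4H8ONH + H2O ⇌ C4H8ONH2+ + OH-
From the ICE table, Kb = x²/(1.69e-05 − x) = 2.2 × 10^-6.
Here C₀/Kb ≈ 7.68, so the small-x approximation fails. Use the quadratic:
x = (−Kb + √(Kb² + 4·Kb·C₀))/2 = 5.10 × 10^-6 M
pOH = 5.29, so pH = 14.00 − pOH = 8.71

pH = 8.71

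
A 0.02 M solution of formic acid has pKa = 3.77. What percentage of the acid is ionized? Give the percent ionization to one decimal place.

HCOOH ⇌ HCOO- + H+; let x = [H+] at equilibrium.
Ka = 10^(−3.77) = 1.70 × 10^-4
Ka = x²/(C₀ − x); solving the quadratic gives x = 1.76 × 10^-3 M.
% ionization = x/C₀ × 100% = 1.76 × 10^-3/0.02 × 100% = 8.8%

8.8%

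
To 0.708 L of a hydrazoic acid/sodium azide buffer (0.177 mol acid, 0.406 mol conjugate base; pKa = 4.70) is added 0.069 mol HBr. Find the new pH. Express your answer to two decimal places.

pH = 4.84

After neutralization: n(HN3) = 0.246 mol, n(N3-) = 0.337 mol.
Henderson–Hasselbalch with mole ratio 0.337/0.246: pH = 4.70 + (+0.137)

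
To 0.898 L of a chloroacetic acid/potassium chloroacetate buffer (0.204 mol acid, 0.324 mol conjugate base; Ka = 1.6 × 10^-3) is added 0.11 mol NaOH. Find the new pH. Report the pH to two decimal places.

OH- converts ClCH2COOH to ClCH2COO-: ClCH2COOH → 0.094 mol, ClCH2COO- → 0.434 mol.
pKa = −log(1.6 × 10^-3) = 2.796
pH = pKa + log(n_ClCH2COO-/n_ClCH2COOH) = 2.796 + log(0.434/0.094) = 2.796 + (+0.664)

pH = 3.46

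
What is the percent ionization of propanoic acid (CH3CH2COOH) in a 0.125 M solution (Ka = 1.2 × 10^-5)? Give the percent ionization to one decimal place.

CH3CH2COOH ⇌ CH3CH2COO- + H+; let x = [H+] at equilibrium.
x ≈ √(Ka·C₀) = √(1.2 × 10^-5 × 0.125) = 1.22 × 10^-3 M
Fraction ionized = 1.22 × 10^-3 / 0.125 = 0.0098 → 1.0%

1.0%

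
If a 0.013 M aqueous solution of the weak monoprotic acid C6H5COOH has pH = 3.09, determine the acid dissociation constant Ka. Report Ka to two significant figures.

Ka = 5.4 × 10^-5

[H+] = 10^(-3.09) = 8.13 × 10^-4 M
At equilibrium [HA] = 0.013 − 8.13 × 10^-4 = 1.22 × 10^-2 M
Ka = [H+][A-]/[HA] = (8.13 × 10^-4)² / 1.22 × 10^-2 = 5.4 × 10^-5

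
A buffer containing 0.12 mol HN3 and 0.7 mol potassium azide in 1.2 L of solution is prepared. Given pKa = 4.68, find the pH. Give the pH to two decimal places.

pH = 5.45

Using pH = pKa + log([base]/[acid]) with [base]/[acid] = 0.7/0.12:
pH = 4.68 + (+0.766) = 5.45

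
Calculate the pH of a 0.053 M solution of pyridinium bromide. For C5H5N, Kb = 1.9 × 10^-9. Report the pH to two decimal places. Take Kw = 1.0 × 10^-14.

pH = 3.28

C5H5NH+ is the conjugate acid of the weak base C5H5N.
Ka = Kw/Kb = 1.0×10^-14 / 1.9 × 10^-9 = 5.26 × 10^-6
From the ICE table, Ka = [H+]²/(0.053 − [H+]) = 5.26 × 10^-6.
Since Ka ≪ C₀, [H+] ≈ √(Ka·C₀) = 5.28 × 10^-4 M.
pH = −log(5.28 × 10^-4) = 3.28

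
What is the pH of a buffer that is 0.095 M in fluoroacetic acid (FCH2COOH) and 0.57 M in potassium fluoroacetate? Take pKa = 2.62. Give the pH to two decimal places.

pH = 3.40

pH = pKa + log([A⁻]/[HA]) = 2.62 + log(0.57/0.095)
pH = 2.62 + (+0.778) = 3.40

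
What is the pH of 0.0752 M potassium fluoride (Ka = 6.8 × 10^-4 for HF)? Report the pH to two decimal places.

pH = 8.02

F- is the conjugate base of the weak acid HF.
Kb = Kw/Ka = 1.0×10^-14 / 6.8 × 10^-4 = 1.47 × 10^-11
From the ICE table, Kb = x²/(0.0752 − x) = 1.47 × 10^-11.
Assume x ≪ 0.0752: x ≈ √(1.47 × 10^-11 × 0.0752) = 1.05 × 10^-6 M
Check: 0.0014% ionized — well under 5%, approximation valid.
pOH = −log(1.05 × 10^-6) = 5.98; pH = 14.00 − 5.98 = 8.02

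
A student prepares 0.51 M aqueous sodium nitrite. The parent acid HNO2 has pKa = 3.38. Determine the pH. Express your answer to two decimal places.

pH = 8.54

NO2- is the conjugate base of the weak acid HNO2.
Ka = 10^(−3.38) = 4.17 × 10^-4
Kb = Kw/Ka = 1.0×10^-14 / 4.17 × 10^-4 = 2.40 × 10^-11
Let x = [OH-] at equilibrium. Kb = x²/(0.51 − x).
Neglecting x in the denominator: x = √(2.40 × 10^-11 × 0.51) = 3.50 × 10^-6 M
pOH = −log(3.50 × 10^-6) = 5.46; pH = 14.00 − 5.46 = 8.54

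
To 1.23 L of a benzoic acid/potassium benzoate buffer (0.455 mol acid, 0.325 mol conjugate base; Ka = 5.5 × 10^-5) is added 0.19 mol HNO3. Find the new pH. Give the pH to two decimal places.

pH = 3.58

After neutralization: n(C6H5COOH) = 0.645 mol, n(C6H5COO-) = 0.135 mol.
pKa = −log(5.5 × 10^-5) = 4.260
pH = pKa + log(n_C6H5COO-/n_C6H5COOH) = 4.260 + log(0.135/0.645) = 4.260 + (-0.679)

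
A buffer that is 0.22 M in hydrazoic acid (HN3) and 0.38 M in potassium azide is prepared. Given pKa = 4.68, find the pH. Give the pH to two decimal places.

Using pH = pKa + log([base]/[acid]) with [base]/[acid] = 0.38/0.22:
pH = 4.68 + (+0.237) = 4.92

pH = 4.92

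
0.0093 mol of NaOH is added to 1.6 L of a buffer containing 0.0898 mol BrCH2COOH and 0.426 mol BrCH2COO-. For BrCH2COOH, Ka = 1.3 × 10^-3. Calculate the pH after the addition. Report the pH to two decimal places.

OH- converts BrCH2COOH to BrCH2COO-: BrCH2COOH → 0.0805 mol, BrCH2COO- → 0.435 mol.
pKa = −log(1.3 × 10^-3) = 2.886
pH = pKa + log([A⁻]/[HA]) = 2.886 + log(0.435/0.0805) = 2.886 +0.733

pH = 3.62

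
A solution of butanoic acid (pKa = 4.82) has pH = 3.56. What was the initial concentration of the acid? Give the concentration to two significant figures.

C₀ = 5.3 × 10^-3 M

[H+] = 10^(-3.56) = 2.75 × 10^-4 M = x
Ka = 10^(−4.82) = 1.51 × 10^-5
Ka = x²/(C₀ − x) ⇒ C₀ = x + x²/Ka
C₀ = 2.75 × 10^-4 + (2.75 × 10^-4)²/(1.51 × 10^-5) = 5.28 × 10^-3 M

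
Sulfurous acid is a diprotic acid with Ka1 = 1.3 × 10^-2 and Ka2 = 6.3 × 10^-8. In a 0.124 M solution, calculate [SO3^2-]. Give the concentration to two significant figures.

6.3 × 10^-8 M

First ionization gives [H+] ≈ [HSO3-] = 3.42 × 10^-2 M.
Second step: Ka2 = [H+][SO3^2-]/[HSO3-] ≈ [SO3^2-] (since [H+] ≈ [HSO3-]).
So [SO3^2-] ≈ Ka2.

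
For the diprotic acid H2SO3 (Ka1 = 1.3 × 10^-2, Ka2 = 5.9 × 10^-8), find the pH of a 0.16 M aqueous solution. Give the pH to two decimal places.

pH = 1.40

Ka1 ≫ Ka2, so treat the first dissociation as the only significant source of H+.
Ka1 = x²/(0.16 − x) = 1.3 × 10^-2
Solving the quadratic: x = (−Ka1 + √(Ka1² + 4·Ka1·C₀))/2 = 3.96 × 10^-2 M
pH = −log(3.96 × 10^-2) = 1.40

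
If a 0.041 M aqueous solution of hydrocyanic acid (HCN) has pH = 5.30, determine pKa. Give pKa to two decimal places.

[H+] = 10^(-5.30) = 5.01 × 10^-6 M
At equilibrium [HA] = 0.041 − 5.01 × 10^-6 = 4.10 × 10^-2 M
Ka = [H+][A-]/[HA] = (5.01 × 10^-6)² / 4.10 × 10^-2 = 6.12 × 10^-10
pKa = -log(6.12 × 10^-10) = 9.21

pKa = 9.21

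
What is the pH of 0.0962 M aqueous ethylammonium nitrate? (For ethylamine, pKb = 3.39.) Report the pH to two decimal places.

pH = 5.81

C2H5NH3+ is the conjugate acid of the weak base C2H5NH2.
Kb = 10^(−3.39) = 4.07 × 10^-4
Ka = Kw/Kb = 1.0×10^-14 / 4.07 × 10^-4 = 2.46 × 10^-11
Ka = x²/(0.0962 − x) = 2.46 × 10^-11
Assume x ≪ 0.0962: x ≈ √(2.46 × 10^-11 × 0.0962) = 1.54 × 10^-6 M
pH = −log[H+] = −log(1.54 × 10^-6) = 5.81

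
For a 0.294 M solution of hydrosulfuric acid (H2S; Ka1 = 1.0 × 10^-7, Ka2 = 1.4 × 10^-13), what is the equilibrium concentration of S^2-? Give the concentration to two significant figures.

1.4 × 10^-13 M

First ionization gives [H+] ≈ [HS-] = 1.71 × 10^-4 M.
Second step: Ka2 = [H+][S^2-]/[HS-] ≈ [S^2-] (since [H+] ≈ [HS-]).
So [S^2-] ≈ Ka2.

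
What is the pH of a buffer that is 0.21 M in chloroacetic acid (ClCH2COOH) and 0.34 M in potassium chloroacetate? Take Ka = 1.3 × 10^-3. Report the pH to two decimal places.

pH = 3.10

pKa = −log(1.3 × 10^-3) = 2.886
pH = pKa + log([A⁻]/[HA]) = 2.886 + log(0.34/0.21)
pH = 2.886 + (+0.209) = 3.10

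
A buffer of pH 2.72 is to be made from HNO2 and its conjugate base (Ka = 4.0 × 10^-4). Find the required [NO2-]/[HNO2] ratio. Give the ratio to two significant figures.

pKa = -log(4.0 × 10^-4) = 3.398
pH = pKa + log(r) ⇒ log(r) = 2.72 − 3.398 = -0.678
r = [NO2-]/[HNO2] = 10^(-0.678) = 0.21

ratio = 0.21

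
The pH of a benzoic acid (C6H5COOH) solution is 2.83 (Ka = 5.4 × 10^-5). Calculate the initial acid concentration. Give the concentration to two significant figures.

C₀ = 4.2 × 10^-2 M

[H+] = 10^(-2.83) = 1.48 × 10^-3 M = x
Ka = x²/(C₀ − x) ⇒ C₀ = x + x²/Ka
C₀ = 1.48 × 10^-3 + (1.48 × 10^-3)²/(5.4 × 10^-5) = 4.20 × 10^-2 M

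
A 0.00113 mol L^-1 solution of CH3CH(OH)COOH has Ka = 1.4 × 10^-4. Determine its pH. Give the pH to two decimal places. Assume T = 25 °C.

pH = 3.48

CH3CH(OH)COOH ⇌ CH3CH(OH)COO- + H+
Let x = [H+] at equilibrium. Ka = x²/(0.00113 − x).
x is not negligible relative to C₀; solve x² + 0.00014·x − 1.58e-07 = 0.
x = (−Ka + √(Ka² + 4·Ka·C₀))/2 = 3.34 × 10^-4 M
pH = −log(3.34 × 10^-4) = 3.48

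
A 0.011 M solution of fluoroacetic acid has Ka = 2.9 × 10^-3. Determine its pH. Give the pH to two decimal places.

FCH2COOH ⇌ FCH2COO- + H+
From the ICE table, Ka = [H+]²/(0.011 − [H+]) = 2.9 × 10^-3.
Here C₀/Ka ≈ 3.79, so the small-[H+] approximation fails. Use the quadratic:
[H+] = [−0.0029 + √(0.0029² + 0.000128)]/2 = 4.38 × 10^-3 M
pH = −log(4.38 × 10^-3) = 2.36

pH = 2.36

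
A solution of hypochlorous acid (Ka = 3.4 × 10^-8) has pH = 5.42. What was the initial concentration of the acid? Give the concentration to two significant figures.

[H+] = 10^(-5.42) = 3.80 × 10^-6 M = x
Ka = x²/(C₀ − x) ⇒ C₀ = x + x²/Ka
C₀ = 3.80 × 10^-6 + (3.80 × 10^-6)²/(3.4 × 10^-8) = 4.29 × 10^-4 M

C₀ = 4.3 × 10^-4 M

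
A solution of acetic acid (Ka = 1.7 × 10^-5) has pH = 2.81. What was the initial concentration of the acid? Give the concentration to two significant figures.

C₀ = 1.4 × 10^-1 M

[H+] = 10^(-2.81) = 1.55 × 10^-3 M = x
Ka = x²/(C₀ − x) ⇒ C₀ = x + x²/Ka
C₀ = 1.55 × 10^-3 + (1.55 × 10^-3)²/(1.7 × 10^-5) = 1.43 × 10^-1 M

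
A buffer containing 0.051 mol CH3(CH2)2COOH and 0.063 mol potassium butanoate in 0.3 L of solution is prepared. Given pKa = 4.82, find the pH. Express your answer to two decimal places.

pH = 4.91

Using pH = pKa + log([base]/[acid]) with [base]/[acid] = 0.063/0.051:
pH = 4.82 + (+0.092) = 4.91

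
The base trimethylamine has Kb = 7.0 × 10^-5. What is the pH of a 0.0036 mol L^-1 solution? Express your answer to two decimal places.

pH = 10.67

(CH3)3N + H2O ⇌ (CH3)3NH+ + OH-
Let x = [OH-] at equilibrium. Kb = x²/(0.0036 − x).
The 5% rule fails; solving x² + Kb·x − Kb·C₀ = 0 exactly:
x = [−7e-05 + √(7e-05² + 1.01e-06)]/2 = 4.68 × 10^-4 M
pOH = 3.33, so pH = 14.00 − pOH = 10.67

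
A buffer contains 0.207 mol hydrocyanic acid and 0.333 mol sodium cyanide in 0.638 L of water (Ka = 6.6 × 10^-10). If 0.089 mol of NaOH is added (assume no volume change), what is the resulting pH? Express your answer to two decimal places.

pH = 9.73

After neutralization: n(HCN) = 0.118 mol, n(CN-) = 0.422 mol.
pKa = −log(6.6 × 10^-10) = 9.180
pH = pKa + log([A⁻]/[HA]) = 9.180 + log(0.422/0.118) = 9.180 +0.553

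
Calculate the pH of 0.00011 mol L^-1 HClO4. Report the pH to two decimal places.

HClO4 is a strong acid and dissociates completely, so [H+] = 0.00011 M.
pH = -log(0.00011) = 3.96

pH = 3.96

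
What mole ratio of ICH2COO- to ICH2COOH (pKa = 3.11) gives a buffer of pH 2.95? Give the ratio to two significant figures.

pH = pKa + log(r) ⇒ log(r) = 2.95 − 3.11 = -0.16
r = [ICH2COO-]/[ICH2COOH] = 10^(-0.16) = 0.692

ratio = 0.69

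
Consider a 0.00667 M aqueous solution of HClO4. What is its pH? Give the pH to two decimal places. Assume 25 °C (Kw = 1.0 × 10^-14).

pH = 2.18

HClO4 is a strong acid and dissociates completely, so [H+] = 0.00667 M.
pH = -log(0.00667) = 2.18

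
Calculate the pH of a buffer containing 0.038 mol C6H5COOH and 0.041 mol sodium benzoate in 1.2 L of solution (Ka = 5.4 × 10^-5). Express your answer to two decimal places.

pKa = −log(5.4 × 10^-5) = 4.268
pH = pKa + log([A⁻]/[HA]) = 4.268 + log(0.041/0.038)
pH = 4.268 + (+0.033) = 4.30

pH = 4.30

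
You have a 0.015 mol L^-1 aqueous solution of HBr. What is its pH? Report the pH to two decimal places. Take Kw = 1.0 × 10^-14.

HBr is a strong acid and dissociates completely, so [H+] = 0.015 M.
pH = -log(0.015) = 1.82

pH = 1.82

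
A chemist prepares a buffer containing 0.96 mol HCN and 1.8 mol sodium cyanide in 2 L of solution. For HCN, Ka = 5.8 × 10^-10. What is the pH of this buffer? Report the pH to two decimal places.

pH = 9.51

pKa = −log(5.8 × 10^-10) = 9.237
pH = pKa + log([A⁻]/[HA]) = 9.237 + log(1.8/0.96)
pH = 9.237 + (+0.273) = 9.51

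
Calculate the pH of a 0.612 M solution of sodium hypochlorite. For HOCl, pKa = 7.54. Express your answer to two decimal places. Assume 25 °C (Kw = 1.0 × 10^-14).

pH = 10.66

OCl- is the conjugate base of the weak acid HOCl.
Ka = 10^(−7.54) = 2.88 × 10^-8
Kb = Kw/Ka = 1.0×10^-14 / 2.88 × 10^-8 = 3.47 × 10^-7
Let x = [OH-] at equilibrium. Kb = x²/(0.612 − x).
Assume x ≪ 0.612: x ≈ √(3.47 × 10^-7 × 0.612) = 4.61 × 10^-4 M
Check: 0.075% ionized — well under 5%, approximation valid.
pOH = 3.34, so pH = 14.00 − pOH = 10.66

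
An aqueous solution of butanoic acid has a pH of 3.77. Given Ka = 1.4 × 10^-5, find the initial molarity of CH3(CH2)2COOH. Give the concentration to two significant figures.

C₀ = 2.2 × 10^-3 M

[H+] = 10^(-3.77) = 1.70 × 10^-4 M = x
Ka = x²/(C₀ − x) ⇒ C₀ = x + x²/Ka
C₀ = 1.70 × 10^-4 + (1.70 × 10^-4)²/(1.4 × 10^-5) = 2.23 × 10^-3 M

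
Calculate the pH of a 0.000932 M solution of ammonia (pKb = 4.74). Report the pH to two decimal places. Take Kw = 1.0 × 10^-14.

pH = 10.08

NH3 + H2O ⇌ NH4+ + OH-
Kb = 10^(−4.74) = 1.82 × 10^-5
Kb = x²/(0.000932 − x) = 1.82 × 10^-5
Here C₀/Kb ≈ 51.2, so the small-x approximation fails. Use the quadratic:
x = (−Kb + √(Kb² + 4·Kb·C₀))/2 = 1.21 × 10^-4 M
pOH = 3.92, so pH = 14.00 − pOH = 10.08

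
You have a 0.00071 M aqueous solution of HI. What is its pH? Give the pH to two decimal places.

HI is a strong acid and dissociates completely, so [H+] = 0.00071 M.
pH = -log(0.00071) = 3.15

pH = 3.15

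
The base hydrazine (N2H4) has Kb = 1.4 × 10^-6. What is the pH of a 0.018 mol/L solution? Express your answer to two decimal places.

pH = 10.20

N2H4 + H2O ⇌ N2H5+ + OH-
From the ICE table, Kb = [OH-]²/(0.018 − [OH-]) = 1.4 × 10^-6.
Assume [OH-] ≪ 0.018: [OH-] ≈ √(1.4 × 10^-6 × 0.018) = 1.59 × 10^-4 M
Check: 0.88% ionized — well under 5%, approximation valid.
pOH = 3.80, so pH = 14.00 − pOH = 10.20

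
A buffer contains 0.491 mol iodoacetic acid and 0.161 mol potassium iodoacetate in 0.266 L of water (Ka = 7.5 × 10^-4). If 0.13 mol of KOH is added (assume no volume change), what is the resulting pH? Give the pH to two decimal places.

OH- converts ICH2COOH to ICH2COO-: ICH2COOH → 0.361 mol, ICH2COO- → 0.291 mol.
pKa = −log(7.5 × 10^-4) = 3.125
Henderson–Hasselbalch with mole ratio 0.291/0.361: pH = 3.125 + (-0.094)

pH = 3.03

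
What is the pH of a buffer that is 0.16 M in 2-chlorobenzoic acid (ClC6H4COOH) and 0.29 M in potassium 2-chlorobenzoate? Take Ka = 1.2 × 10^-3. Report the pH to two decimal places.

pKa = −log(1.2 × 10^-3) = 2.921
pH = pKa + log([A⁻]/[HA]) = 2.921 + log(0.29/0.16)
pH = 2.921 + (+0.258) = 3.18

pH = 3.18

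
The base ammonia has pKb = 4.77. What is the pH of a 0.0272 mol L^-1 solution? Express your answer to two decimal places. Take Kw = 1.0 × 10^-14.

pH = 10.83

NH3 + H2O ⇌ NH4+ + OH-
Kb = 10^(−4.77) = 1.70 × 10^-5
Kb = [OH-]²/(0.0272 − [OH-]) = 1.70 × 10^-5
Neglecting [OH-] in the denominator: [OH-] = √(1.70 × 10^-5 × 0.0272) = 6.80 × 10^-4 M
Check: 2.5% ionized — well under 5%, approximation valid.
pOH = 3.17, so pH = 14.00 − pOH = 10.83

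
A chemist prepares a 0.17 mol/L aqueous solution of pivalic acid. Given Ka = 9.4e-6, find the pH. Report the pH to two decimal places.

(CH3)3CCOOH ⇌ (CH3)3CCOO- + H+
Ka = [H+]²/(0.17 − [H+]) = 9.4 × 10^-6
Since Ka ≪ C₀, [H+] ≈ √(Ka·C₀) = 1.26 × 10^-3 M.
Check: 0.74% ionized — well under 5%, approximation valid.
pH = −log(1.26 × 10^-3) = 2.90

pH = 2.90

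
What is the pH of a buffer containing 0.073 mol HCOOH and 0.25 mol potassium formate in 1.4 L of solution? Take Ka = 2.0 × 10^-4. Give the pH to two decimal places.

pH = 4.23

pKa = −log(2.0 × 10^-4) = 3.699
pH = pKa + log([A⁻]/[HA]) = 3.699 + log(0.25/0.073)
pH = 3.699 + (+0.535) = 4.23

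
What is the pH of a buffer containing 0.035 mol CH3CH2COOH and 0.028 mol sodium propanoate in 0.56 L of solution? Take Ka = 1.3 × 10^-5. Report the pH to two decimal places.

pKa = −log(1.3 × 10^-5) = 4.886
Henderson–Hasselbalch: pH = pKa + log([CH3CH2COO-]/[CH3CH2COOH]) = 4.886 + log(0.028/0.035)
pH = 4.886 + (-0.097) = 4.79

pH = 4.79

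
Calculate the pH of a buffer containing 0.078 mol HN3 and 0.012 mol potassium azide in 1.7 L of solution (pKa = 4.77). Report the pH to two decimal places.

pH = 3.96

Henderson–Hasselbalch: pH = pKa + log([N3-]/[HN3]) = 4.77 + log(0.012/0.078)
pH = 4.77 + (-0.813) = 3.96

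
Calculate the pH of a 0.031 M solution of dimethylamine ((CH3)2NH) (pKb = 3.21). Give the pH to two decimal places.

pH = 11.61

(CH3)2NH + H2O ⇌ (CH3)2NH2+ + OH-
Kb = 10^(−3.21) = 6.17 × 10^-4
From the ICE table, Kb = [OH-]²/(0.031 − [OH-]) = 6.17 × 10^-4.
Here C₀/Kb ≈ 50.2, so the small-[OH-] approximation fails. Use the quadratic:
[OH-] = [−0.000617 + √(0.000617² + 7.65e-05)]/2 = 4.08 × 10^-3 M
pOH = −log(4.08 × 10^-3) = 2.39; pH = 14.00 − 2.39 = 11.61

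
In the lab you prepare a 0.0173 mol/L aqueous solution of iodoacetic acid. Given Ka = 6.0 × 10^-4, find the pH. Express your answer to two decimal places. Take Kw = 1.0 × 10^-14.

pH = 2.53

ICH2COOH ⇌ ICH2COO- + H+
Ka = [H+]²/(0.0173 − [H+]) = 6.0 × 10^-4
Here C₀/Ka ≈ 28.8, so the small-[H+] approximation fails. Use the quadratic:
[H+] = [−0.0006 + √(0.0006² + 4.15e-05)]/2 = 2.94 × 10^-3 M
pH = −log(2.94 × 10^-3) = 2.53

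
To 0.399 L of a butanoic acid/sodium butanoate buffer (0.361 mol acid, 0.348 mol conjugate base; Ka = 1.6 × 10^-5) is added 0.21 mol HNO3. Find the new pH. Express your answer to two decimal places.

Added H+ converts CH3(CH2)2COO- to CH3(CH2)2COOH: CH3(CH2)2COOH → 0.571 mol, CH3(CH2)2COO- → 0.138 mol.
pKa = −log(1.6 × 10^-5) = 4.796
Henderson–Hasselbalch with mole ratio 0.138/0.571: pH = 4.796 + (-0.617)

pH = 4.18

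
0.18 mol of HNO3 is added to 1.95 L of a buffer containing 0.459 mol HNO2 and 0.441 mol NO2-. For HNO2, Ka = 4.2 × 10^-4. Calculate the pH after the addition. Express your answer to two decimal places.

pH = 2.99

Added H+ converts NO2- to HNO2: HNO2 → 0.639 mol, NO2- → 0.261 mol.
pKa = −log(4.2 × 10^-4) = 3.377
pH = pKa + log([A⁻]/[HA]) = 3.377 + log(0.261/0.639) = 3.377 -0.389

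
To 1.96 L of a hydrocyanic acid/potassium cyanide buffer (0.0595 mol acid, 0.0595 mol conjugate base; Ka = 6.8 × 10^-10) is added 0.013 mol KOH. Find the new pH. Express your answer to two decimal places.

pH = 9.36

OH- converts HCN to CN-: HCN → 0.0465 mol, CN- → 0.0725 mol.
pKa = −log(6.8 × 10^-10) = 9.167
pH = pKa + log(n_CN-/n_HCN) = 9.167 + log(0.0725/0.0465) = 9.167 + (+0.193)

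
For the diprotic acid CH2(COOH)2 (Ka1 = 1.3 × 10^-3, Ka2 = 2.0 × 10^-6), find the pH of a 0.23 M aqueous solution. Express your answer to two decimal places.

pH = 1.78

Since Ka1 ≫ Ka2, the first ionization dominates [H+].
Ka1 = x²/(0.23 − x) = 1.3 × 10^-3
Solving the quadratic: x = (−Ka1 + √(Ka1² + 4·Ka1·C₀))/2 = 1.67 × 10^-2 M
pH = −log(1.67 × 10^-2) = 1.78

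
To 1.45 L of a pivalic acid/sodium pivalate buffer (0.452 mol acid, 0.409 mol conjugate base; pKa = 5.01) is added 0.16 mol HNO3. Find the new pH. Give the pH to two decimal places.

pH = 4.62

After neutralization: n((CH3)3CCOOH) = 0.612 mol, n((CH3)3CCOO-) = 0.249 mol.
Henderson–Hasselbalch with mole ratio 0.249/0.612: pH = 5.01 + (-0.391)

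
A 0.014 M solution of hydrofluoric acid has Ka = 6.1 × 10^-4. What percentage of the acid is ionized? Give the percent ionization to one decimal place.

HF ⇌ F- + H+; let x = [H+] at equilibrium.
Ka = x²/(C₀ − x); solving the quadratic gives x = 2.63 × 10^-3 M.
% ionization = x/C₀ × 100% = 2.63 × 10^-3/0.014 × 100% = 18.8%

18.8%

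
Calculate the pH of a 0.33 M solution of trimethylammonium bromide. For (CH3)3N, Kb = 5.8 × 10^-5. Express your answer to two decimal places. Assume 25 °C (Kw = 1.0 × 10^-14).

(CH3)3NH+ is the conjugate acid of the weak base (CH3)3N.
Ka = Kw/Kb = 1.0×10^-14 / 5.8 × 10^-5 = 1.72 × 10^-10
Ka = [H+]²/(0.33 − [H+]) = 1.72 × 10^-10
Assume [H+] ≪ 0.33: [H+] ≈ √(1.72 × 10^-10 × 0.33) = 7.53 × 10^-6 M
([H+]/C₀ = 0.0023% < 5%, so the approximation holds.)
pH = −log[H+] = −log(7.53 × 10^-6) = 5.12

pH = 5.12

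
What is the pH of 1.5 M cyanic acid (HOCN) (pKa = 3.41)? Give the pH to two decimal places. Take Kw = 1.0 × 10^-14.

pH = 1.62

HOCN ⇌ OCN- + H+
Ka = 10^(−3.41) = 3.89 × 10^-4
From the ICE table, Ka = x²/(1.5 − x) = 3.89 × 10^-4.
Since Ka ≪ C₀, x ≈ √(Ka·C₀) = 2.42 × 10^-2 M.
pH = −log[H+] = −log(2.42 × 10^-2) = 1.62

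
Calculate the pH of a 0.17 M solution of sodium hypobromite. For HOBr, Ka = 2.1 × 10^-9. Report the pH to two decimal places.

OBr- is the conjugate base of the weak acid HOBr.
Kb = Kw/Ka = 1.0×10^-14 / 2.1 × 10^-9 = 4.76 × 10^-6
Kb = [OH-]²/(0.17 − [OH-]) = 4.76 × 10^-6
Neglecting [OH-] in the denominator: [OH-] = √(4.76 × 10^-6 × 0.17) = 9.00 × 10^-4 M
Check: 0.53% ionized — well under 5%, approximation valid.
pOH = 3.05, so pH = 14.00 − pOH = 10.95

pH = 10.95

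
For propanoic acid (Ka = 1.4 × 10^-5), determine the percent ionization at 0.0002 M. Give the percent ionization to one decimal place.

CH3CH2COOH ⇌ CH3CH2COO- + H+; let x = [H+] at equilibrium.
Ka = x²/(C₀ − x); solving the quadratic gives x = 4.64 × 10^-5 M.
Fraction ionized = 4.64 × 10^-5 / 0.0002 = 0.2320 → 23.2%

23.2%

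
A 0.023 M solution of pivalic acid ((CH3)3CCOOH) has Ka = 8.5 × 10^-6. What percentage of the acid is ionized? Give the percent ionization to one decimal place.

(CH3)3CCOOH ⇌ (CH3)3CCOO- + H+; let x = [H+] at equilibrium.
x ≈ √(Ka·C₀) = √(8.5 × 10^-6 × 0.023) = 4.42 × 10^-4 M
% ionization = x/C₀ × 100% = 4.42 × 10^-4/0.023 × 100% = 1.9%

1.9%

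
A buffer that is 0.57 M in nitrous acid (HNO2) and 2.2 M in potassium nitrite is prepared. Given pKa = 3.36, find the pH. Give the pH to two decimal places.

pH = 3.95

Henderson–Hasselbalch: pH = pKa + log([NO2-]/[HNO2]) = 3.36 + log(2.2/0.57)
pH = 3.36 + (+0.587) = 3.95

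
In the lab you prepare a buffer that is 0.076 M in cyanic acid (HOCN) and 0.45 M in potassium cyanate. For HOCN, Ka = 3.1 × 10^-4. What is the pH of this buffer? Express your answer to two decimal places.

pH = 4.28

pKa = −log(3.1 × 10^-4) = 3.509
pH = pKa + log([A⁻]/[HA]) = 3.509 + log(0.45/0.076)
pH = 3.509 + (+0.772) = 4.28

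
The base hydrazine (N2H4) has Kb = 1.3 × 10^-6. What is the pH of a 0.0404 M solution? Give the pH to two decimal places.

N2H4 + H2O ⇌ N2H5+ + OH-
Let x = [OH-] at equilibrium. Kb = x²/(0.0404 − x).
Since Kb ≪ C₀, x ≈ √(Kb·C₀) = 2.29 × 10^-4 M.
pOH = 3.64, so pH = 14.00 − pOH = 10.36

pH = 10.36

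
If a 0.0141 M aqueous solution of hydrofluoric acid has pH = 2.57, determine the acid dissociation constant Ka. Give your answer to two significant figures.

Ka = 6.3 × 10^-4

[H+] = 10^(-2.57) = 2.69 × 10^-3 M
At equilibrium [HA] = 0.0141 − 2.69 × 10^-3 = 1.14 × 10^-2 M
Ka = [H+][A-]/[HA] = (2.69 × 10^-3)² / 1.14 × 10^-2 = 6.3 × 10^-4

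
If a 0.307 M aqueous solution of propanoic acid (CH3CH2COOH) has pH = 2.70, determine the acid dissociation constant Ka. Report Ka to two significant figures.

[H+] = 10^(-2.70) = 2.00 × 10^-3 M
At equilibrium [HA] = 0.307 − 2.00 × 10^-3 = 3.05 × 10^-1 M
Ka = [H+][A-]/[HA] = (2.00 × 10^-3)² / 3.05 × 10^-1 = 1.3 × 10^-5

Ka = 1.3 × 10^-5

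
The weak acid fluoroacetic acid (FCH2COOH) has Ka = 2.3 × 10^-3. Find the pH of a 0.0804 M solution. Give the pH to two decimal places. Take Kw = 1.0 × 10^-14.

pH = 1.90

FCH2COOH ⇌ FCH2COO- + H+
From the ICE table, Ka = x²/(0.0804 − x) = 2.3 × 10^-3.
The 5% rule fails; solving x² + Ka·x − Ka·C₀ = 0 exactly:
x = (−Ka + √(Ka² + 4·Ka·C₀))/2 = 1.25 × 10^-2 M
pH = −log(1.25 × 10^-2) = 1.90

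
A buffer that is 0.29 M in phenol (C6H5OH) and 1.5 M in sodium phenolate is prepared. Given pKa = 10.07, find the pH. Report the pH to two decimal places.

pH = pKa + log([A⁻]/[HA]) = 10.07 + log(1.5/0.29)
pH = 10.07 + (+0.714) = 10.78

pH = 10.78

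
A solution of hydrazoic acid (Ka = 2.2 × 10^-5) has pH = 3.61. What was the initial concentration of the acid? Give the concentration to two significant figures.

[H+] = 10^(-3.61) = 2.45 × 10^-4 M = x
Ka = x²/(C₀ − x) ⇒ C₀ = x + x²/Ka
C₀ = 2.45 × 10^-4 + (2.45 × 10^-4)²/(2.2 × 10^-5) = 2.97 × 10^-3 M

C₀ = 3.0 × 10^-3 M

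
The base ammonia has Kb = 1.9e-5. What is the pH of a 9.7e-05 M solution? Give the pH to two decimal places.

pH = 9.54

NH3 + H2O ⇌ NH4+ + OH-
Kb = x²/(9.7e-05 − x) = 1.9 × 10^-5
Here C₀/Kb ≈ 5.11, so the small-x approximation fails. Use the quadratic:
x = (−Kb + √(Kb² + 4·Kb·C₀))/2 = 3.45 × 10^-5 M
pOH = −log(3.45 × 10^-5) = 4.46; pH = 14.00 − 4.46 = 9.54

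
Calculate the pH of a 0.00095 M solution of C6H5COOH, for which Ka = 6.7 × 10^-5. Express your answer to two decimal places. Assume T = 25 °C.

C6H5COOH ⇌ C6H5COO- + H+
Ka = x²/(0.00095 − x) = 6.7 × 10^-5
Here C₀/Ka ≈ 14.2, so the small-x approximation fails. Use the quadratic:
x = [−6.7e-05 + √(6.7e-05² + 2.55e-07)]/2 = 2.21 × 10^-4 M
pH = −log(2.21 × 10^-4) = 3.66

pH = 3.66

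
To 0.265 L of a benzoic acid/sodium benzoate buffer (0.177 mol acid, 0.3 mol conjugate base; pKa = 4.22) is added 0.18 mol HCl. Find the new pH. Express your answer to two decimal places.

After neutralization: n(C6H5COOH) = 0.357 mol, n(C6H5COO-) = 0.12 mol.
pH = pKa + log(n_C6H5COO-/n_C6H5COOH) = 4.22 + log(0.12/0.357) = 4.22 + (-0.473)

pH = 3.75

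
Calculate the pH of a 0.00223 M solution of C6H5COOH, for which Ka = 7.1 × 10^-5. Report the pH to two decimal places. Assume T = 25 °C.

pH = 3.44

C6H5COOH ⇌ C6H5COO- + H+
From the ICE table, Ka = [H+]²/(0.00223 − [H+]) = 7.1 × 10^-5.
[H+] is not negligible relative to C₀; solve [H+]² + 7.1e-05·[H+] − 1.58e-07 = 0.
[H+] = (−Ka + √(Ka² + 4·Ka·C₀))/2 = 3.64 × 10^-4 M
pH = −log[H+] = −log(3.64 × 10^-4) = 3.44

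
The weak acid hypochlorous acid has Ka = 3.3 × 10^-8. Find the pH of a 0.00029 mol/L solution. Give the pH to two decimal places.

HOCl ⇌ OCl- + H+
From the ICE table, Ka = [H+]²/(0.00029 − [H+]) = 3.3 × 10^-8.
Since Ka ≪ C₀, [H+] ≈ √(Ka·C₀) = 3.09 × 10^-6 M.
([H+]/C₀ = 1.1% < 5%, so the approximation holds.)
pH = −log[H+] = −log(3.09 × 10^-6) = 5.51

pH = 5.51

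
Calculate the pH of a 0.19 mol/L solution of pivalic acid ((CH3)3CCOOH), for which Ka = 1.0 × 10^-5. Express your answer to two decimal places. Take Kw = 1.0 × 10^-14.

(CH3)3CCOOH ⇌ (CH3)3CCOO- + H+
Ka = [H+]²/(0.19 − [H+]) = 1.0 × 10^-5
Assume [H+] ≪ 0.19: [H+] ≈ √(1.0 × 10^-5 × 0.19) = 1.38 × 10^-3 M
pH = −log[H+] = −log(1.38 × 10^-3) = 2.86

pH = 2.86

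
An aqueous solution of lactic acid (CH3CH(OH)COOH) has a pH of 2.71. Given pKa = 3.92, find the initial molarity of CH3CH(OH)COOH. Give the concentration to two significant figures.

C₀ = 3.4 × 10^-2 M

[H+] = 10^(-2.71) = 1.95 × 10^-3 M = x
Ka = 10^(−3.92) = 1.20 × 10^-4
Ka = x²/(C₀ − x) ⇒ C₀ = x + x²/Ka
C₀ = 1.95 × 10^-3 + (1.95 × 10^-3)²/(1.20 × 10^-4) = 3.36 × 10^-2 M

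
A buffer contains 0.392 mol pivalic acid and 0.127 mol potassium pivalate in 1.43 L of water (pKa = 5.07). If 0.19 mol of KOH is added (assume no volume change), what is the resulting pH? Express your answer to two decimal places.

pH = 5.27

OH- converts (CH3)3CCOOH to (CH3)3CCOO-: (CH3)3CCOOH → 0.202 mol, (CH3)3CCOO- → 0.317 mol.
pH = pKa + log([A⁻]/[HA]) = 5.07 + log(0.317/0.202) = 5.07 +0.196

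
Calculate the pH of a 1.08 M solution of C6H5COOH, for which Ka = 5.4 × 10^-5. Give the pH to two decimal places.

C6H5COOH ⇌ C6H5COO- + H+
Ka = [H+]²/(1.08 − [H+]) = 5.4 × 10^-5
Since Ka ≪ C₀, [H+] ≈ √(Ka·C₀) = 7.64 × 10^-3 M.
pH = −log(7.64 × 10^-3) = 2.12

pH = 2.12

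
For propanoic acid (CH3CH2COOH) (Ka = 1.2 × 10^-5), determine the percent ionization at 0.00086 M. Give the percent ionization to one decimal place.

11.1%

CH3CH2COOH ⇌ CH3CH2COO- + H+; let x = [H+] at equilibrium.
Ka = x²/(C₀ − x); solving the quadratic gives x = 9.58 × 10^-5 M.
Fraction ionized = 9.58 × 10^-5 / 0.00086 = 0.1114 → 11.1%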